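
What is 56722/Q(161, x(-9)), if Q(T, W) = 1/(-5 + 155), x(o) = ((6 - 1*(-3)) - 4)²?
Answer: 8508300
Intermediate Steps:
x(o) = 25 (x(o) = ((6 + 3) - 4)² = (9 - 4)² = 5² = 25)
Q(T, W) = 1/150
56722/Q(161, x(-9)) = 56722/(1/150) = 56722*150 = 8508300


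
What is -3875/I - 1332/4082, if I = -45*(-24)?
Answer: -1725631/440856 ≈ -3.9143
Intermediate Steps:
I = 1080
-3875/I - 1332/4082 = -3875/1080 - 1332/4082 = -3875*1/1080 - 1332*1/4082 = -775/216 - 666/2041 = -1725631/440856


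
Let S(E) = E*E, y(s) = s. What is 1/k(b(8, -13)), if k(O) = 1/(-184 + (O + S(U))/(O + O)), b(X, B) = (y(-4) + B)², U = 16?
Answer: -105807/578 ≈ -183.06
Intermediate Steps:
S(E) = E²
b(X, B) = (-4 + B)²
k(O) = 1/(-184 + (256 + O)/(2*O)) (k(O) = 1/(-184 + (O + 16²)/(O + O)) = 1/(-184 + (O + 256)/((2*O))) = 1/(-184 + (256 + O)*(1/(2*O))) = 1/(-184 + (256 + O)/(2*O)))
1/k(b(8, -13)) = 1/(-2*(-4 - 13)²/(-256 + 367*(-4 - 13)²)) = 1/(-2*(-17)²/(-256 + 367*(-17)²)) = 1/(-2*289/(-256 + 367*289)) = 1/(-2*289/(-256 + 106063)) = 1/(-2*289/105807) = 1/(-2*289*1/105807) = 1/(-578/105807) = -105807/578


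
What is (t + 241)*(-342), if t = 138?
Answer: -129618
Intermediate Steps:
(t + 241)*(-342) = (138 + 241)*(-342) = 379*(-342) = -129618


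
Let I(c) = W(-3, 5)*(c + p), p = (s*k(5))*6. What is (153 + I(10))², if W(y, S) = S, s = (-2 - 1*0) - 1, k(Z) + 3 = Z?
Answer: 529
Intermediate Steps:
k(Z) = -3 + Z
s = -3 (s = (-2 + 0) - 1 = -2 - 1 = -3)
p = -36 (p = -3*(-3 + 5)*6 = -3*2*6 = -6*6 = -36)
I(c) = -180 + 5*c (I(c) = 5*(c - 36) = 5*(-36 + c) = -180 + 5*c)
(153 + I(10))² = (153 + (-180 + 5*10))² = (153 + (-180 + 50))² = (153 - 130)² = 23² = 529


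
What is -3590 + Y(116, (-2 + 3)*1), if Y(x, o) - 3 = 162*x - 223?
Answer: 14982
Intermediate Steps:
Y(x, o) = -220 + 162*x (Y(x, o) = 3 + (162*x - 223) = 3 + (-223 + 162*x) = -220 + 162*x)
-3590 + Y(116, (-2 + 3)*1) = -3590 + (-220 + 162*116) = -3590 + (-220 + 18792) = -3590 + 18572 = 14982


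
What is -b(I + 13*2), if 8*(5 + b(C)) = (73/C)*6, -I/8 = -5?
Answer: 367/88 ≈ 4.1705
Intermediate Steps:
I = 40 (I = -8*(-5) = 40)
b(C) = -5 + 219/(4*C) (b(C) = -5 + ((73/C)*6)/8 = -5 + (438/C)/8 = -5 + 219/(4*C))
-b(I + 13*2) = -(-5 + 219/(4*(40 + 13*2))) = -(-5 + 219/(4*(40 + 26))) = -(-5 + (219/4)/66) = -(-5 + (219/4)*(1/66)) = -(-5 + 73/88) = -1*(-367/88) = 367/88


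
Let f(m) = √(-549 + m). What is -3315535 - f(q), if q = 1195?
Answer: -3315535 - √646 ≈ -3.3156e+6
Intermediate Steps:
-3315535 - f(q) = -3315535 - √(-549 + 1195) = -3315535 - √646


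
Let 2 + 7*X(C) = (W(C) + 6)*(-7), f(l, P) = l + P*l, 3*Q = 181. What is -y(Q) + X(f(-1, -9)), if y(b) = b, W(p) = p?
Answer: -1567/21 ≈ -74.619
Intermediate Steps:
Q = 181/3 (Q = (1/3)*181 = 181/3 ≈ 60.333)
X(C) = -44/7 - C (X(C) = -2/7 + ((C + 6)*(-7))/7 = -2/7 + ((6 + C)*(-7))/7 = -2/7 + (-42 - 7*C)/7 = -2/7 + (-6 - C) = -44/7 - C)
-y(Q) + X(f(-1, -9)) = -1*181/3 + (-44/7 - (-1)*(1 - 9)) = -181/3 + (-44/7 - (-1)*(-8)) = -181/3 + (-44/7 - 1*8) = -181/3 + (-44/7 - 8) = -181/3 - 100/7 = -1567/21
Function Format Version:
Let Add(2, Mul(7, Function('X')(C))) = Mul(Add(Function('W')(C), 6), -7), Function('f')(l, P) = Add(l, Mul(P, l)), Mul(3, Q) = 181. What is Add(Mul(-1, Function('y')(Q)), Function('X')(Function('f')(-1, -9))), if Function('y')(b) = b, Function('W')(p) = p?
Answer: Rational(-1567, 21) ≈ -74.619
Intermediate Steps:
Q = Rational(181, 3) (Q = Mul(Rational(1, 3), 181) = Rational(181, 3) ≈ 60.333)
Function('X')(C) = Add(Rational(-44, 7), Mul(-1, C)) (Function('X')(C) = Add(Rational(-2, 7), Mul(Rational(1, 7), Mul(Add(C, 6), -7))) = Add(Rational(-2, 7), Mul(Rational(1, 7), Mul(Add(6, C), -7))) = Add(Rational(-2, 7), Mul(Rational(1, 7), Add(-42, Mul(-7, C)))) = Add(Rational(-2, 7), Add(-6, Mul(-1, C))) = Add(Rational(-44, 7), Mul(-1, C)))
Add(Mul(-1, Function('y')(Q)), Function('X')(Function('f')(-1, -9))) = Add(Mul(-1, Rational(181, 3)), Add(Rational(-44, 7), Mul(-1, Mul(-1, Add(1, -9))))) = Add(Rational(-181, 3), Add(Rational(-44, 7), Mul(-1, Mul(-1, -8)))) = Add(Rational(-181, 3), Add(Rational(-44, 7), Mul(-1, 8))) = Add(Rational(-181, 3), Add(Rational(-44, 7), -8)) = Add(Rational(-181, 3), Rational(-100, 7)) = Rational(-1567, 21)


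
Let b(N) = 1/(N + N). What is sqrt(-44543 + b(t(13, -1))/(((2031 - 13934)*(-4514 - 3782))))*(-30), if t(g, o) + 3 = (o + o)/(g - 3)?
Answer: -15*I*sqrt(1737359962573866799423)/98747288 ≈ -6331.6*I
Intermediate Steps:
t(g, o) = -3 + 2*o/(-3 + g) (t(g, o) = -3 + (o + o)/(g - 3) = -3 + (2*o)/(-3 + g) = -3 + 2*o/(-3 + g))
b(N) = 1/(2*N)
sqrt(-44543 + b(t(13, -1))/(((2031 - 13934)*(-4514 - 3782))))*(-30) = sqrt(-44543 + (1/(2*(((9 - 3*13 + 2*(-1))/(-3 + 13)))))/(((2031 - 13934)*(-4514 - 3782))))*(-30) = sqrt(-44543 + (1/(2*(((9 - 39 - 2)/10))))/((-11903*(-8296))))*(-30) = sqrt(-44543 + (1/(2*(((1/10)*(-32)))))/98747288)*(-30) = sqrt(-44543 + (1/(2*(-16/5)))*(1/98747288))*(-30) = sqrt(-44543 + ((1/2)*(-5/16))*(1/98747288))*(-30) = sqrt(-44543 - 5/32*1/98747288)*(-30) = sqrt(-44543 - 5/3159913216)*(-30) = sqrt(-140752014380293/3159913216)*(-30) = (I*sqrt(1737359962573866799423)/197494576)*(-30) = -15*I*sqrt(1737359962573866799423)/98747288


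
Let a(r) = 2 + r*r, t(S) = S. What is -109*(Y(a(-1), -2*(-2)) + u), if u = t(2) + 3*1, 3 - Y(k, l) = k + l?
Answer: -109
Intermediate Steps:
a(r) = 2 + r²
Y(k, l) = 3 - k - l (Y(k, l) = 3 - (k + l) = 3 + (-k - l) = 3 - k - l)
u = 5 (u = 2 + 3*1 = 2 + 3 = 5)
-109*(Y(a(-1), -2*(-2)) + u) = -109*((3 - (2 + (-1)²) - (-2)*(-2)) + 5) = -109*((3 - (2 + 1) - 1*4) + 5) = -109*((3 - 1*3 - 4) + 5) = -109*((3 - 3 - 4) + 5) = -109*(-4 + 5) = -109*1 = -109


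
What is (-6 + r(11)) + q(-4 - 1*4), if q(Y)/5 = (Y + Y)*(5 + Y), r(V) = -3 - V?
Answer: 220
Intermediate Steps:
q(Y) = 10*Y*(5 + Y) (q(Y) = 5*((Y + Y)*(5 + Y)) = 5*((2*Y)*(5 + Y)) = 5*(2*Y*(5 + Y)) = 10*Y*(5 + Y))
(-6 + r(11)) + q(-4 - 1*4) = (-6 + (-3 - 1*11)) + 10*(-4 - 1*4)*(5 + (-4 - 1*4)) = (-6 + (-3 - 11)) + 10*(-4 - 4)*(5 + (-4 - 4)) = (-6 - 14) + 10*(-8)*(5 - 8) = -20 + 10*(-8)*(-3) = -20 + 240 = 220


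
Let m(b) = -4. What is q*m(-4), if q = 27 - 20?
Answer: -28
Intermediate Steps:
q = 7
q*m(-4) = 7*(-4) = -28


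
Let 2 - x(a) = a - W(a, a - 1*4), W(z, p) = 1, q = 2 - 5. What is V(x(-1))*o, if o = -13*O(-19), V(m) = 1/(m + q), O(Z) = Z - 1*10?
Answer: 377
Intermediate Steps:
q = -3
O(Z) = -10 + Z (O(Z) = Z - 10 = -10 + Z)
x(a) = 3 - a (x(a) = 2 - (a - 1*1) = 2 - (a - 1) = 2 - (-1 + a) = 2 + (1 - a) = 3 - a)
V(m) = 1/(-3 + m) (V(m) = 1/(m - 3) = 1/(-3 + m))
o = 377 (o = -13*(-10 - 19) = -13*(-29) = 377)
V(x(-1))*o = 377/(-3 + (3 - 1*(-1))) = 377/(-3 + (3 + 1)) = 377/(-3 + 4) = 377/1 = 1*377 = 377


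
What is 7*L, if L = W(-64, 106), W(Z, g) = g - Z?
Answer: 1190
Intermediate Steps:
L = 170 (L = 106 - 1*(-64) = 106 + 64 = 170)
7*L = 7*170 = 1190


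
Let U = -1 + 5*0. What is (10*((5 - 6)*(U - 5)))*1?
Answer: 60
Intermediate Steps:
U = -1 (U = -1 + 0 = -1)
(10*((5 - 6)*(U - 5)))*1 = (10*((5 - 6)*(-1 - 5)))*1 = (10*(-1*(-6)))*1 = (10*6)*1 = 60*1 = 60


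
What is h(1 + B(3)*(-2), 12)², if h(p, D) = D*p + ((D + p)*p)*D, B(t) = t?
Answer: 230400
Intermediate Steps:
h(p, D) = D*p + D*p*(D + p) (h(p, D) = D*p + (p*(D + p))*D = D*p + D*p*(D + p))
h(1 + B(3)*(-2), 12)² = (12*(1 + 3*(-2))*(1 + 12 + (1 + 3*(-2))))² = (12*(1 - 6)*(1 + 12 + (1 - 6)))² = (12*(-5)*(1 + 12 - 5))² = (12*(-5)*8)² = (-480)² = 230400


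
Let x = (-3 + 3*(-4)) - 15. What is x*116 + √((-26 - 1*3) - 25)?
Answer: -3480 + 3*I*√6 ≈ -3480.0 + 7.3485*I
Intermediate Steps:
x = -30 (x = (-3 - 12) - 15 = -15 - 15 = -30)
x*116 + √((-26 - 1*3) - 25) = -30*116 + √((-26 - 1*3) - 25) = -3480 + √((-26 - 3) - 25) = -3480 + √(-29 - 25) = -3480 + √(-54) = -3480 + 3*I*√6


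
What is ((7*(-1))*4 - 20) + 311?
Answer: 263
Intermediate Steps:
((7*(-1))*4 - 20) + 311 = (-7*4 - 20) + 311 = (-28 - 20) + 311 = -48 + 311 = 263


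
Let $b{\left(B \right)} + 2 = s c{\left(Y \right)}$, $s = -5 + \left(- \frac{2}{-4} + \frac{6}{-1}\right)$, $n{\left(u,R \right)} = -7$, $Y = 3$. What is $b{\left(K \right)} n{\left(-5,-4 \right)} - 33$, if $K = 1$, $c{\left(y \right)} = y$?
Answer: $\frac{403}{2} \approx 201.5$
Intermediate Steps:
$s = - \frac{21}{2}$ ($s = -5 + \left(\left(-2\right) \left(- \frac{1}{4}\right) + 6 \left(-1\right)\right) = -5 + \left(\frac{1}{2} - 6\right) = -5 - \frac{11}{2} = - \frac{21}{2} \approx -10.5$)
$b{\left(B \right)} = - \frac{67}{2}$ ($b{\left(B \right)} = -2 - \frac{63}{2} = - \frac{67}{2}$)
$b{\left(K \right)} n{\left(-5,-4 \right)} - 33 = \left(- \frac{67}{2}\right) \left(-7\right) - 33 = \frac{469}{2} - 33 = \frac{403}{2}$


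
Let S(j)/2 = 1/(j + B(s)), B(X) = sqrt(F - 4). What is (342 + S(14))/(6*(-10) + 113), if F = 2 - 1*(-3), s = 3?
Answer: 5132/795 ≈ 6.4553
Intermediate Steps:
F = 5 (F = 2 + 3 = 5)
B(X) = 1 (B(X) = sqrt(5 - 4) = sqrt(1) = 1)
S(j) = 2/(1 + j) (S(j) = 2/(j + 1) = 2/(1 + j))
(342 + S(14))/(6*(-10) + 113) = (342 + 2/(1 + 14))/(6*(-10) + 113) = (342 + 2/15)/(-60 + 113) = (342 + 2*(1/15))/53 = (342 + 2/15)*(1/53) = (5132/15)*(1/53) = 5132/795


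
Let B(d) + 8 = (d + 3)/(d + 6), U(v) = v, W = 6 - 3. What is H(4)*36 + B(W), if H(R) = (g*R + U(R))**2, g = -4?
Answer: 15530/3 ≈ 5176.7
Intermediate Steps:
W = 3
H(R) = 9*R**2 (H(R) = (-4*R + R)**2 = (-3*R)**2 = 9*R**2)
B(d) = -8 + (3 + d)/(6 + d) (B(d) = -8 + (d + 3)/(d + 6) = -8 + (3 + d)/(6 + d))
H(4)*36 + B(W) = (9*4**2)*36 + (-45 - 7*3)/(6 + 3) = (9*16)*36 + (-45 - 21)/9 = 144*36 + (1/9)*(-66) = 5184 - 22/3 = 15530/3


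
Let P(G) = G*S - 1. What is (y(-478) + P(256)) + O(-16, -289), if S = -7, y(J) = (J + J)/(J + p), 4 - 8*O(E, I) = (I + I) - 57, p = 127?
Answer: -4802807/2808 ≈ -1710.4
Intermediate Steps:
O(E, I) = 61/8 - I/4 (O(E, I) = ½ - ((I + I) - 57)/8 = ½ - (2*I - 57)/8 = ½ - (-57 + 2*I)/8 = ½ + (57/8 - I/4) = 61/8 - I/4)
y(J) = 2*J/(127 + J) (y(J) = (J + J)/(J + 127) = (2*J)/(127 + J) = 2*J/(127 + J))
P(G) = -1 - 7*G (P(G) = G*(-7) - 1 = -7*G - 1 = -1 - 7*G)
(y(-478) + P(256)) + O(-16, -289) = (2*(-478)/(127 - 478) + (-1 - 7*256)) + (61/8 - ¼*(-289)) = (2*(-478)/(-351) + (-1 - 1792)) + (61/8 + 289/4) = (2*(-478)*(-1/351) - 1793) + 639/8 = (956/351 - 1793) + 639/8 = -628387/351 + 639/8 = -4802807/2808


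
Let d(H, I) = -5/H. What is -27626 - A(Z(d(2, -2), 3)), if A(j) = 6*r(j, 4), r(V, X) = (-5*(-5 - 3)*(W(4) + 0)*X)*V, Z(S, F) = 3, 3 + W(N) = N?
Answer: -30506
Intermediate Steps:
W(N) = -3 + N
r(V, X) = 40*V*X (r(V, X) = (-5*(-5 - 3)*((-3 + 4) + 0)*X)*V = (-5*(-8*(1 + 0))*X)*V = (-5*(-8*1)*X)*V = (-(-40)*X)*V = (40*X)*V = 40*V*X)
A(j) = 960*j (A(j) = 6*(40*j*4) = 6*(160*j) = 960*j)
-27626 - A(Z(d(2, -2), 3)) = -27626 - 960*3 = -27626 - 1*2880 = -27626 - 2880 = -30506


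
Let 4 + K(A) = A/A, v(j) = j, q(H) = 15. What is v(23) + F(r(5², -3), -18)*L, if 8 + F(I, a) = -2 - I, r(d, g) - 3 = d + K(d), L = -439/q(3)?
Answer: 3142/3 ≈ 1047.3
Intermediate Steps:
K(A) = -3 (K(A) = -4 + A/A = -4 + 1 = -3)
L = -439/15 ≈ -29.267
r(d, g) = d (r(d, g) = 3 + (d - 3) = 3 + (-3 + d) = d)
F(I, a) = -10 - I (F(I, a) = -8 + (-2 - I) = -10 - I)
v(23) + F(r(5², -3), -18)*L = 23 + (-10 - 1*5²)*(-439/15) = 23 + (-10 - 1*25)*(-439/15) = 23 + (-10 - 25)*(-439/15) = 23 - 35*(-439/15) = 23 + 3073/3 = 3142/3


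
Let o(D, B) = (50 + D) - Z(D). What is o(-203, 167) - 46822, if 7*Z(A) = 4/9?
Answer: -2959429/63 ≈ -46975.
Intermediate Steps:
Z(A) = 4/63 (Z(A) = (4/9)/7 = (4*(⅑))/7 = (⅐)*(4/9) = 4/63)
o(D, B) = 3146/63 + D (o(D, B) = (50 + D) - 1*4/63 = (50 + D) - 4/63 = 3146/63 + D)
o(-203, 167) - 46822 = (3146/63 - 203) - 46822 = -9643/63 - 46822 = -2959429/63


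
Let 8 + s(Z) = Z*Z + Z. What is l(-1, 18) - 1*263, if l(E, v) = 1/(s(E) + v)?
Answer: -2629/10 ≈ -262.90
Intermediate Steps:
s(Z) = -8 + Z + Z² (s(Z) = -8 + (Z*Z + Z) = -8 + (Z² + Z) = -8 + (Z + Z²) = -8 + Z + Z²)
l(E, v) = 1/(-8 + E + v + E²) (l(E, v) = 1/((-8 + E + E²) + v) = 1/(-8 + E + v + E²))
l(-1, 18) - 1*263 = 1/(-8 - 1 + 18 + (-1)²) - 1*263 = 1/(-8 - 1 + 18 + 1) - 263 = 1/10 - 263 = ⅒ - 263 = -2629/10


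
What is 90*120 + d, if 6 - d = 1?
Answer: 10805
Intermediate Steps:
d = 5 (d = 6 - 1*1 = 6 - 1 = 5)
90*120 + d = 90*120 + 5 = 10800 + 5 = 10805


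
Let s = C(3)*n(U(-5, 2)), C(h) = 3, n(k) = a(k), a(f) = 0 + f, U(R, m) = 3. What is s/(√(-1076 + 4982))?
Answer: 3*√434/434 ≈ 0.14400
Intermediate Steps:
a(f) = f
n(k) = k
s = 9 (s = 3*3 = 9)
s/(√(-1076 + 4982)) = 9/(√(-1076 + 4982)) = 9/(√3906) = 9/((3*√434)) = 9*(√434/1302) = 3*√434/434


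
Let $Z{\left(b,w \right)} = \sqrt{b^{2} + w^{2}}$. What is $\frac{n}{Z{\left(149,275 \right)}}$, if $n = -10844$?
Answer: $- \frac{5422 \sqrt{97826}}{48913} \approx -34.671$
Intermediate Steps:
$\frac{n}{Z{\left(149,275 \right)}} = - \frac{10844}{\sqrt{149^{2} + 275^{2}}} = - \frac{10844}{\sqrt{22201 + 75625}} = - \frac{10844}{\sqrt{97826}} = - 10844 \frac{\sqrt{97826}}{97826} = - \frac{5422 \sqrt{97826}}{48913}$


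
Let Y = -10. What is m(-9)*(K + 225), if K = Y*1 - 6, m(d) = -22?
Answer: -4598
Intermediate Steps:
K = -16 (K = -10*1 - 6 = -10 - 6 = -16)
m(-9)*(K + 225) = -22*(-16 + 225) = -22*209 = -4598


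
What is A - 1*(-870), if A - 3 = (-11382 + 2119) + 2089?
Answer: -6301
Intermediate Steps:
A = -7171 (A = 3 + ((-11382 + 2119) + 2089) = 3 + (-9263 + 2089) = 3 - 7174 = -7171)
A - 1*(-870) = -7171 - 1*(-870) = -7171 + 870 = -6301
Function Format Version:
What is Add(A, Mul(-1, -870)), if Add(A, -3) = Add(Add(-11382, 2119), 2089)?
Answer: -6301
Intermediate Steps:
A = -7171 (A = Add(3, Add(Add(-11382, 2119), 2089)) = Add(3, Add(-9263, 2089)) = Add(3, -7174) = -7171)
Add(A, Mul(-1, -870)) = Add(-7171, Mul(-1, -870)) = Add(-7171, 870) = -6301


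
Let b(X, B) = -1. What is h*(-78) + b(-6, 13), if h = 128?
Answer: -9985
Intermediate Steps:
h*(-78) + b(-6, 13) = 128*(-78) - 1 = -9984 - 1 = -9985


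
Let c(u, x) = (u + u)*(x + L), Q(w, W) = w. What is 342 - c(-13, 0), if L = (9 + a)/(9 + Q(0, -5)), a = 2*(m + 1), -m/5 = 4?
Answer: 2324/9 ≈ 258.22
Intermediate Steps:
m = -20 (m = -5*4 = -20)
a = -38 (a = 2*(-20 + 1) = 2*(-19) = -38)
L = -29/9 (L = (9 - 38)/(9 + 0) = -29/9 ≈ -3.2222)
c(u, x) = 2*u*(-29/9 + x) (c(u, x) = (u + u)*(x - 29/9) = (2*u)*(-29/9 + x) = 2*u*(-29/9 + x))
342 - c(-13, 0) = 342 - 2*(-13)*(-29 + 9*0)/9 = 342 - 2*(-13)*(-29 + 0)/9 = 342 - 2*(-13)*(-29)/9 = 342 - 1*754/9 = 342 - 754/9 = 2324/9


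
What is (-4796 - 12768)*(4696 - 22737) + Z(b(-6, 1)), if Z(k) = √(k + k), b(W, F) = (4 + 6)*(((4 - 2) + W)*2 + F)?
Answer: 316872124 + 2*I*√35 ≈ 3.1687e+8 + 11.832*I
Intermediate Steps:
b(W, F) = 40 + 10*F + 20*W (b(W, F) = 10*((2 + W)*2 + F) = 10*((4 + 2*W) + F) = 10*(4 + F + 2*W) = 40 + 10*F + 20*W)
Z(k) = √2*√k (Z(k) = √(2*k) = √2*√k)
(-4796 - 12768)*(4696 - 22737) + Z(b(-6, 1)) = (-4796 - 12768)*(4696 - 22737) + √2*√(40 + 10*1 + 20*(-6)) = -17564*(-18041) + √2*√(40 + 10 - 120) = 316872124 + √2*√(-70) = 316872124 + √2*(I*√70) = 316872124 + 2*I*√35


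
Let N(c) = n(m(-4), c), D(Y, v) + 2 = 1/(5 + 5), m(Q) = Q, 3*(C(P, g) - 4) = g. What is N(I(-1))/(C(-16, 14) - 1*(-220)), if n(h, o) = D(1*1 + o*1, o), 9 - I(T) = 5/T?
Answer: -57/6860 ≈ -0.0083090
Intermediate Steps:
C(P, g) = 4 + g/3
I(T) = 9 - 5/T
D(Y, v) = -19/10 (D(Y, v) = -2 + 1/(5 + 5) = -2 + 1/10 = -2 + ⅒ = -19/10)
n(h, o) = -19/10
N(c) = -19/10
N(I(-1))/(C(-16, 14) - 1*(-220)) = -19/(10*((4 + (⅓)*14) - 1*(-220))) = -19/(10*((4 + 14/3) + 220)) = -19/(10*(26/3 + 220)) = -19/(10*686/3) = -19/10*3/686 = -57/6860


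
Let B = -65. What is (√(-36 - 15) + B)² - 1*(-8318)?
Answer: 12492 - 130*I*√51 ≈ 12492.0 - 928.39*I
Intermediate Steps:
(√(-36 - 15) + B)² - 1*(-8318) = (√(-36 - 15) - 65)² - 1*(-8318) = (√(-51) - 65)² + 8318 = (I*√51 - 65)² + 8318 = (-65 + I*√51)² + 8318 = 8318 + (-65 + I*√51)²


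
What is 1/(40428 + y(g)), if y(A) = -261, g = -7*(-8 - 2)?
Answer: 1/40167 ≈ 2.4896e-5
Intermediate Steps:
g = 70 (g = -7*(-10) = 70)
1/(40428 + y(g)) = 1/(40428 - 261) = 1/40167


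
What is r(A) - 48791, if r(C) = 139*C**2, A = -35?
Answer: 121484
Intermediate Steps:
r(A) - 48791 = 139*(-35)**2 - 48791 = 139*1225 - 48791 = 170275 - 48791 = 121484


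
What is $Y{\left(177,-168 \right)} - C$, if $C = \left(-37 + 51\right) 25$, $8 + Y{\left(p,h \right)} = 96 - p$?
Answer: $-439$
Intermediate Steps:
$Y{\left(p,h \right)} = 88 - p$ ($Y{\left(p,h \right)} = -8 - \left(-96 + p\right) = 88 - p$)
$C = 350$ ($C = 14 \cdot 25 = 350$)
$Y{\left(177,-168 \right)} - C = \left(88 - 177\right) - 350 = -89 - 350 = -439$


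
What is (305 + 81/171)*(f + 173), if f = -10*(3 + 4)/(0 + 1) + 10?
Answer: 655852/19 ≈ 34519.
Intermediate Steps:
f = -60 (f = -70/1 + 10 = -70 + 10 = -60)
(305 + 81/171)*(f + 173) = (305 + 81/171)*(-60 + 173) = (305 + 81*(1/171))*113 = (305 + 9/19)*113 = (5804/19)*113 = 655852/19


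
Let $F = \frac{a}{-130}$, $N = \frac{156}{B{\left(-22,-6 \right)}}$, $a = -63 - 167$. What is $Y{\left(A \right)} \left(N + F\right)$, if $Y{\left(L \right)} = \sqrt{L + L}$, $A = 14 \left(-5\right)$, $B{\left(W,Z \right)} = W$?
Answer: $- \frac{1522 i \sqrt{35}}{143} \approx - 62.967 i$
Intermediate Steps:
$a = -230$ ($a = -63 - 167 = -230$)
$N = - \frac{78}{11}$ ($N = \frac{156}{-22} = 156 \left(- \frac{1}{22}\right) = - \frac{78}{11} \approx -7.0909$)
$A = -70$
$Y{\left(L \right)} = \sqrt{2} \sqrt{L}$ ($Y{\left(L \right)} = \sqrt{2 L} = \sqrt{2} \sqrt{L}$)
$F = \frac{23}{13}$ ($F = - \frac{230}{-130} = \left(-230\right) \left(- \frac{1}{130}\right) = \frac{23}{13} \approx 1.7692$)
$Y{\left(A \right)} \left(N + F\right) = \sqrt{2} \sqrt{-70} \left(- \frac{78}{11} + \frac{23}{13}\right) = \sqrt{2} i \sqrt{70} \left(- \frac{761}{143}\right) = 2 i \sqrt{35} \left(- \frac{761}{143}\right) = - \frac{1522 i \sqrt{35}}{143}$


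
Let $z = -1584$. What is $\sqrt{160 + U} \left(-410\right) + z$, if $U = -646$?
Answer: $-1584 - 3690 i \sqrt{6} \approx -1584.0 - 9038.6 i$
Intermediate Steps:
$\sqrt{160 + U} \left(-410\right) + z = \sqrt{160 - 646} \left(-410\right) - 1584 = \sqrt{-486} \left(-410\right) - 1584 = 9 i \sqrt{6} \left(-410\right) - 1584 = - 3690 i \sqrt{6} - 1584 = -1584 - 3690 i \sqrt{6}$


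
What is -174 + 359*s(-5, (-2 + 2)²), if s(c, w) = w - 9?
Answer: -3405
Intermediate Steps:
s(c, w) = -9 + w
-174 + 359*s(-5, (-2 + 2)²) = -174 + 359*(-9 + (-2 + 2)²) = -174 + 359*(-9 + 0²) = -174 + 359*(-9 + 0) = -174 + 359*(-9) = -174 - 3231 = -3405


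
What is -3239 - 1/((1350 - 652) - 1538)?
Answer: -2720759/840 ≈ -3239.0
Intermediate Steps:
-3239 - 1/((1350 - 652) - 1538) = -3239 - 1/(698 - 1538) = -3239 - 1/(-840) = -3239 - 1*(-1/840) = -3239 + 1/840 = -2720759/840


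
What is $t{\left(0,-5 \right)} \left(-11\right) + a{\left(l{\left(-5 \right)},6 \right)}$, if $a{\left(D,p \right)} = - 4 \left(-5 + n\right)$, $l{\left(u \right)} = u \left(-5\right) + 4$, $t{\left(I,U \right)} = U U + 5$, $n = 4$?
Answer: $-326$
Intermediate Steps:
$t{\left(I,U \right)} = 5 + U^{2}$ ($t{\left(I,U \right)} = U^{2} + 5 = 5 + U^{2}$)
$l{\left(u \right)} = 4 - 5 u$ ($l{\left(u \right)} = - 5 u + 4 = 4 - 5 u$)
$a{\left(D,p \right)} = 4$ ($a{\left(D,p \right)} = - 4 \left(-5 + 4\right) = \left(-4\right) \left(-1\right) = 4$)
$t{\left(0,-5 \right)} \left(-11\right) + a{\left(l{\left(-5 \right)},6 \right)} = \left(5 + \left(-5\right)^{2}\right) \left(-11\right) + 4 = \left(5 + 25\right) \left(-11\right) + 4 = 30 \left(-11\right) + 4 = -330 + 4 = -326$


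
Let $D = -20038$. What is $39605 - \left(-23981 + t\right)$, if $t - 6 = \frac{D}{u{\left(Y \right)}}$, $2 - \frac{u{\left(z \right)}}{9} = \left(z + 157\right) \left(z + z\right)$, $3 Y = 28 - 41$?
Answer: $\frac{379137559}{5963} \approx 63582.0$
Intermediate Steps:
$Y = - \frac{13}{3}$ ($Y = \frac{28 - 41}{3} = \frac{1}{3} \left(-13\right) = - \frac{13}{3} \approx -4.3333$)
$u{\left(z \right)} = 18 - 18 z \left(157 + z\right)$ ($u{\left(z \right)} = 18 - 9 \left(z + 157\right) \left(z + z\right) = 18 - 9 \left(157 + z\right) 2 z = 18 - 9 \cdot 2 z \left(157 + z\right) = 18 - 18 z \left(157 + z\right)$)
$t = \frac{25759}{5963}$ ($t = 6 - \frac{20038}{18 - -12246 - 18 \left(- \frac{13}{3}\right)^{2}} = 6 - \frac{20038}{18 + 12246 - 338} = 6 - \frac{20038}{11926} = 6 - \frac{10019}{5963} = \frac{25759}{5963} \approx 4.3198$)
$39605 - \left(-23981 + t\right) = 39605 + \left(23981 - \frac{25759}{5963}\right) = 39605 + \frac{142972944}{5963} = \frac{379137559}{5963}$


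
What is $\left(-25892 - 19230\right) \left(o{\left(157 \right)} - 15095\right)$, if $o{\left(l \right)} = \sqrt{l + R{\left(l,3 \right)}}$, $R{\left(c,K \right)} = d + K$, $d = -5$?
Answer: $681116590 - 45122 \sqrt{155} \approx 6.8055 \cdot 10^{8}$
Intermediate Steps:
$R{\left(c,K \right)} = -5 + K$
$o{\left(l \right)} = \sqrt{-2 + l}$ ($o{\left(l \right)} = \sqrt{l + \left(-5 + 3\right)} = \sqrt{l - 2} = \sqrt{-2 + l}$)
$\left(-25892 - 19230\right) \left(o{\left(157 \right)} - 15095\right) = \left(-25892 - 19230\right) \left(\sqrt{-2 + 157} - 15095\right) = - 45122 \left(\sqrt{155} - 15095\right) = - 45122 \left(-15095 + \sqrt{155}\right) = 681116590 - 45122 \sqrt{155}$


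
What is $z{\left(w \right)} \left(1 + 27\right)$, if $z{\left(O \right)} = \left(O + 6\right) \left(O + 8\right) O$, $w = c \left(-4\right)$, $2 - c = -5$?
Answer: $-344960$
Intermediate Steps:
$c = 7$ ($c = 2 - -5 = 2 + 5 = 7$)
$w = -28$ ($w = 7 \left(-4\right) = -28$)
$z{\left(O \right)} = O \left(6 + O\right) \left(8 + O\right)$ ($z{\left(O \right)} = \left(6 + O\right) \left(8 + O\right) O = O \left(6 + O\right) \left(8 + O\right)$)
$z{\left(w \right)} \left(1 + 27\right) = - 28 \left(48 + \left(-28\right)^{2} + 14 \left(-28\right)\right) \left(1 + 27\right) = - 28 \left(48 + 784 - 392\right) 28 = \left(-28\right) 440 \cdot 28 = \left(-12320\right) 28 = -344960$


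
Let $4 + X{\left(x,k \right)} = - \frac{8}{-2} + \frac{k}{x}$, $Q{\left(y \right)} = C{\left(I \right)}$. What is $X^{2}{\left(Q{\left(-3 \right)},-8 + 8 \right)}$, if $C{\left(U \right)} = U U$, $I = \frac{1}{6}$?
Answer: $0$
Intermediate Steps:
$I = \frac{1}{6} \approx 0.16667$
$C{\left(U \right)} = U^{2}$
$Q{\left(y \right)} = \frac{1}{36}$ ($Q{\left(y \right)} = \left(\frac{1}{6}\right)^{2} = \frac{1}{36}$)
$X{\left(x,k \right)} = \frac{k}{x}$ ($X{\left(x,k \right)} = -4 + \left(- \frac{8}{-2} + \frac{k}{x}\right) = -4 + \left(\left(-8\right) \left(- \frac{1}{2}\right) + \frac{k}{x}\right) = -4 + \left(4 + \frac{k}{x}\right) = \frac{k}{x}$)
$X^{2}{\left(Q{\left(-3 \right)},-8 + 8 \right)} = \left(\left(-8 + 8\right) \frac{1}{\frac{1}{36}}\right)^{2} = \left(0 \cdot 36\right)^{2} = 0^{2} = 0$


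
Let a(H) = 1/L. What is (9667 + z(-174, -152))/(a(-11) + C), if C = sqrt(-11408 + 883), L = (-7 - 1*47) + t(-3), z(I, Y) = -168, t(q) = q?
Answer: -541443/34195726 - 154311255*I*sqrt(421)/34195726 ≈ -0.015834 - 92.591*I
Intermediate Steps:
L = -57 (L = (-7 - 1*47) - 3 = (-7 - 47) - 3 = -54 - 3 = -57)
C = 5*I*sqrt(421) (C = sqrt(-10525) = 5*I*sqrt(421) ≈ 102.59*I)
a(H) = -1/57 (a(H) = 1/(-57) = -1/57)
(9667 + z(-174, -152))/(a(-11) + C) = (9667 - 168)/(-1/57 + 5*I*sqrt(421)) = 9499/(-1/57 + 5*I*sqrt(421))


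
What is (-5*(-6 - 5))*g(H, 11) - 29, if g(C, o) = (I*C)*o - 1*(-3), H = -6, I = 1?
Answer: -3494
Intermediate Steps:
g(C, o) = 3 + C*o (g(C, o) = (1*C)*o - 1*(-3) = C*o + 3 = 3 + C*o)
(-5*(-6 - 5))*g(H, 11) - 29 = (-5*(-6 - 5))*(3 - 6*11) - 29 = (-5*(-11))*(3 - 66) - 29 = 55*(-63) - 29 = -3465 - 29 = -3494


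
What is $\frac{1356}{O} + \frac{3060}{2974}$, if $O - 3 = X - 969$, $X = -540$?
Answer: $\frac{47968}{373237} \approx 0.12852$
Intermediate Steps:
$O = -1506$ ($O = 3 - 1509 = -1506$)
$\frac{1356}{O} + \frac{3060}{2974} = \frac{1356}{-1506} + \frac{3060}{2974} = 1356 \left(- \frac{1}{1506}\right) + 3060 \cdot \frac{1}{2974} = - \frac{226}{251} + \frac{1530}{1487} = \frac{47968}{373237}$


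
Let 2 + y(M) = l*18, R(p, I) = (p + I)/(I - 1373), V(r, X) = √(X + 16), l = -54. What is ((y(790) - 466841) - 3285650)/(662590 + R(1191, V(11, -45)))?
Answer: -156279919841812693/27587676061576993 - 320796142*I*√29/27587676061576993 ≈ -5.6648 - 6.262e-8*I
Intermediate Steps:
V(r, X) = √(16 + X)
R(p, I) = (I + p)/(-1373 + I)
y(M) = -974 (y(M) = -2 - 54*18 = -2 - 972 = -974)
((y(790) - 466841) - 3285650)/(662590 + R(1191, V(11, -45))) = ((-974 - 466841) - 3285650)/(662590 + (√(16 - 45) + 1191)/(-1373 + √(16 - 45))) = (-467815 - 3285650)/(662590 + (√(-29) + 1191)/(-1373 + √(-29))) = -3753465/(662590 + (I*√29 + 1191)/(-1373 + I*√29)) = -3753465/(662590 + (1191 + I*√29)/(-1373 + I*√29))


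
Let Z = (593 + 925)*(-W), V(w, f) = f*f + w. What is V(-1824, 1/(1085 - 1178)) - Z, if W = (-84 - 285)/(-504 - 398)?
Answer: -10404746/8649 ≈ -1203.0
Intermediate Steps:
V(w, f) = w + f² (V(w, f) = f² + w = w + f²)
W = 9/22 (W = -369/(-902) = -369*(-1/902) = 9/22 ≈ 0.40909)
Z = -621 (Z = (593 + 925)*(-1*9/22) = 1518*(-9/22) = -621)
V(-1824, 1/(1085 - 1178)) - Z = (-1824 + (1/(1085 - 1178))²) - 1*(-621) = (-1824 + (1/(-93))²) + 621 = (-1824 + (-1/93)²) + 621 = (-1824 + 1/8649) + 621 = -15775775/8649 + 621 = -10404746/8649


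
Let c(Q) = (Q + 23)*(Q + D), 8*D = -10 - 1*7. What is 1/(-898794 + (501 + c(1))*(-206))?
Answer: -1/996438 ≈ -1.0036e-6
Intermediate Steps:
D = -17/8 (D = (-10 - 1*7)/8 = (-10 - 7)/8 = (⅛)*(-17) = -17/8 ≈ -2.1250)
c(Q) = (23 + Q)*(-17/8 + Q) (c(Q) = (Q + 23)*(Q - 17/8) = (23 + Q)*(-17/8 + Q))
1/(-898794 + (501 + c(1))*(-206)) = 1/(-898794 + (501 + (-391/8 + 1² + (167/8)*1))*(-206)) = 1/(-898794 + (501 + (-391/8 + 1 + 167/8))*(-206)) = 1/(-898794 + (501 - 27)*(-206)) = 1/(-898794 + 474*(-206)) = 1/(-898794 - 97644) = 1/(-996438) = -1/996438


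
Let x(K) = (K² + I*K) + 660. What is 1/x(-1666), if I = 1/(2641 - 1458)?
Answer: 169/469180266 ≈ 3.6020e-7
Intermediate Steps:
I = 1/1183 ≈ 0.00084531
x(K) = 660 + K² + K/1183 (x(K) = (K² + K/1183) + 660 = 660 + K² + K/1183)
1/x(-1666) = 1/(660 + (-1666)² + (1/1183)*(-1666)) = 1/(660 + 2775556 - 238/169) = 1/(469180266/169) = 169/469180266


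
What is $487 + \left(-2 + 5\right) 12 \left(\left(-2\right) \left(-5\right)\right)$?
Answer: $847$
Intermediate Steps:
$487 + \left(-2 + 5\right) 12 \left(\left(-2\right) \left(-5\right)\right) = 487 + 3 \cdot 12 \cdot 10 = 487 + 36 \cdot 10 = 487 + 360 = 847$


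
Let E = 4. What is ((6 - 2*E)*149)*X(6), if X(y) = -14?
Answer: 4172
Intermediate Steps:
((6 - 2*E)*149)*X(6) = ((6 - 2*4)*149)*(-14) = ((6 - 8)*149)*(-14) = -2*149*(-14) = -298*(-14) = 4172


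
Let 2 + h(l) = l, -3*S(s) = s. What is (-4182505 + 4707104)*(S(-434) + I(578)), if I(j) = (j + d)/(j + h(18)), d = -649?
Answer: 45042594739/594 ≈ 7.5829e+7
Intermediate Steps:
S(s) = -s/3
h(l) = -2 + l
I(j) = (-649 + j)/(16 + j) (I(j) = (j - 649)/(j + (-2 + 18)) = (-649 + j)/(j + 16) = (-649 + j)/(16 + j))
(-4182505 + 4707104)*(S(-434) + I(578)) = (-4182505 + 4707104)*(-⅓*(-434) + (-649 + 578)/(16 + 578)) = 524599*(434/3 - 71/594) = 524599*(85861/594) = 45042594739/594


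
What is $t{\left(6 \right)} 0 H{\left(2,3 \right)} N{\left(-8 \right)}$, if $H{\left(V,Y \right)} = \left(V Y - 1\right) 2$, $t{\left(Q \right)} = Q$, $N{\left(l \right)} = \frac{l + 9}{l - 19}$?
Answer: $0$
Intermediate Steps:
$N{\left(l \right)} = \frac{9 + l}{-19 + l}$
$H{\left(V,Y \right)} = -2 + 2 V Y$ ($H{\left(V,Y \right)} = \left(-1 + V Y\right) 2 = -2 + 2 V Y$)
$t{\left(6 \right)} 0 H{\left(2,3 \right)} N{\left(-8 \right)} = 6 \cdot 0 \left(-2 + 2 \cdot 2 \cdot 3\right) \frac{9 - 8}{-19 - 8} = 0 \left(-2 + 12\right) \frac{1}{-27} \cdot 1 = 0 \cdot 10 \left(\left(- \frac{1}{27}\right) 1\right) = 0 \left(- \frac{1}{27}\right) = 0$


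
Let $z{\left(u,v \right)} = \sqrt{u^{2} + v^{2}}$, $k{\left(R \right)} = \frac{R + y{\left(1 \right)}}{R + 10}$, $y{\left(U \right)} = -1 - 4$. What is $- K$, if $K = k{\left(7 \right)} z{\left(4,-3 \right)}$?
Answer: $- \frac{10}{17} \approx -0.58823$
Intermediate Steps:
$y{\left(U \right)} = -5$ ($y{\left(U \right)} = -1 - 4 = -5$)
$k{\left(R \right)} = \frac{-5 + R}{10 + R}$ ($k{\left(R \right)} = \frac{R - 5}{R + 10} = \frac{-5 + R}{10 + R}$)
$K = \frac{10}{17}$ ($K = \frac{-5 + 7}{10 + 7} \sqrt{4^{2} + \left(-3\right)^{2}} = \frac{1}{17} \cdot 2 \sqrt{16 + 9} = \frac{1}{17} \cdot 2 \sqrt{25} = \frac{2}{17} \cdot 5 = \frac{10}{17} \approx 0.58823$)
$- K = \left(-1\right) \frac{10}{17} = - \frac{10}{17}$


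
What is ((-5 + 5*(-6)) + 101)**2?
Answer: 4356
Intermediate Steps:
((-5 + 5*(-6)) + 101)**2 = ((-5 - 30) + 101)**2 = (-35 + 101)**2 = 66**2 = 4356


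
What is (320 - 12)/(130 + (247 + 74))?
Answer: 28/41 ≈ 0.68293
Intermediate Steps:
(320 - 12)/(130 + (247 + 74)) = 308/(130 + 321) = 308/451 = 308*(1/451) = 28/41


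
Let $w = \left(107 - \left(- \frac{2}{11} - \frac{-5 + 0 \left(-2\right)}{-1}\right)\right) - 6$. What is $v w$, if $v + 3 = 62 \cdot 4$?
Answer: $\frac{286160}{11} \approx 26015.0$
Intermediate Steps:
$v = 245$ ($v = -3 + 62 \cdot 4 = -3 + 248 = 245$)
$w = \frac{1168}{11}$ ($w = \left(107 - \left(- \frac{2}{11} - \left(-5 + 0\right) \left(-1\right)\right)\right) - 6 = \left(107 + \left(\frac{2}{11} - -5\right)\right) - 6 = \left(107 + \left(\frac{2}{11} + 5\right)\right) - 6 = \left(107 + \frac{57}{11}\right) - 6 = \frac{1234}{11} - 6 = \frac{1168}{11} \approx 106.18$)
$v w = 245 \cdot \frac{1168}{11} = \frac{286160}{11}$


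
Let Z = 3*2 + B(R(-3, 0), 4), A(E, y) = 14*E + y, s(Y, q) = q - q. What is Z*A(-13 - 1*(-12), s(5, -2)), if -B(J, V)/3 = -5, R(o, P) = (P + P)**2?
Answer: -294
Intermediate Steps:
R(o, P) = 4*P**2 (R(o, P) = (2*P)**2 = 4*P**2)
B(J, V) = 15 (B(J, V) = -3*(-5) = 15)
s(Y, q) = 0
A(E, y) = y + 14*E
Z = 21 (Z = 3*2 + 15 = 6 + 15 = 21)
Z*A(-13 - 1*(-12), s(5, -2)) = 21*(0 + 14*(-13 - 1*(-12))) = 21*(0 + 14*(-13 + 12)) = 21*(0 + 14*(-1)) = 21*(0 - 14) = 21*(-14) = -294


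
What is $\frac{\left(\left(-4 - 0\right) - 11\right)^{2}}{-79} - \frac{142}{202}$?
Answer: $- \frac{28334}{7979} \approx -3.5511$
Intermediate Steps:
$\frac{\left(\left(-4 - 0\right) - 11\right)^{2}}{-79} - \frac{142}{202} = \left(\left(-4 + 0\right) - 11\right)^{2} \left(- \frac{1}{79}\right) - \frac{71}{101} = \left(-4 - 11\right)^{2} \left(- \frac{1}{79}\right) - \frac{71}{101} = \left(-15\right)^{2} \left(- \frac{1}{79}\right) - \frac{71}{101} = 225 \left(- \frac{1}{79}\right) - \frac{71}{101} = - \frac{225}{79} - \frac{71}{101} = - \frac{28334}{7979}$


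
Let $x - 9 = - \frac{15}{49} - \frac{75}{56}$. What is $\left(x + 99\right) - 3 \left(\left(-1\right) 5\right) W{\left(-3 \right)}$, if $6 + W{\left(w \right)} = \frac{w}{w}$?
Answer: $- \frac{3126825}{392} \approx -7976.6$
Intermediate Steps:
$W{\left(w \right)} = -5$ ($W{\left(w \right)} = -6 + \frac{w}{w} = -6 + 1 = -5$)
$x = \frac{2883}{392}$ ($x = 9 - \left(\frac{15}{49} + \frac{75}{56}\right) = 9 - \frac{645}{392} = \frac{2883}{392} \approx 7.3546$)
$\left(x + 99\right) - 3 \left(\left(-1\right) 5\right) W{\left(-3 \right)} = \left(\frac{2883}{392} + 99\right) - 3 \left(\left(-1\right) 5\right) \left(-5\right) = \frac{41691 \left(-3\right) \left(-5\right) \left(-5\right)}{392} = \frac{41691 \cdot 15 \left(-5\right)}{392} = \frac{41691}{392} \left(-75\right) = - \frac{3126825}{392}$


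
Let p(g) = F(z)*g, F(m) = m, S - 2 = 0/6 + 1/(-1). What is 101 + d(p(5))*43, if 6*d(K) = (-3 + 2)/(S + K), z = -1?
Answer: 2467/24 ≈ 102.79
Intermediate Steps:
S = 1 (S = 2 + (0/6 + 1/(-1)) = 2 + (0*(1/6) + 1*(-1)) = 2 + (0 - 1) = 2 - 1 = 1)
p(g) = -g
d(K) = -1/(6*(1 + K)) (d(K) = ((-3 + 2)/(1 + K))/6 = (-1/(1 + K))/6 = -1/(6*(1 + K)))
101 + d(p(5))*43 = 101 - 1/(6 + 6*(-1*5))*43 = 101 - 1/(6 + 6*(-5))*43 = 101 - 1/(6 - 30)*43 = 101 - 1/(-24)*43 = 101 - 1*(-1/24)*43 = 101 + (1/24)*43 = 101 + 43/24 = 2467/24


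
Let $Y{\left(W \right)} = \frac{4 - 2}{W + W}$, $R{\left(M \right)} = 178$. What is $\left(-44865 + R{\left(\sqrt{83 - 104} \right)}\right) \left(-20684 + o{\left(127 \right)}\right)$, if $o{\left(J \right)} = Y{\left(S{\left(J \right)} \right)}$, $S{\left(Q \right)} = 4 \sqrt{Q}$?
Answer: $924305908 - \frac{44687 \sqrt{127}}{508} \approx 9.2431 \cdot 10^{8}$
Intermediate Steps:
$Y{\left(W \right)} = \frac{1}{W}$ ($Y{\left(W \right)} = \frac{2}{2 W} = 2 \frac{1}{2 W} = \frac{1}{W}$)
$o{\left(J \right)} = \frac{1}{4 \sqrt{J}}$
$\left(-44865 + R{\left(\sqrt{83 - 104} \right)}\right) \left(-20684 + o{\left(127 \right)}\right) = \left(-44865 + 178\right) \left(-20684 + \frac{1}{4 \sqrt{127}}\right) = - 44687 \left(-20684 + \frac{\frac{1}{127} \sqrt{127}}{4}\right) = - 44687 \left(-20684 + \frac{\sqrt{127}}{508}\right) = 924305908 - \frac{44687 \sqrt{127}}{508}$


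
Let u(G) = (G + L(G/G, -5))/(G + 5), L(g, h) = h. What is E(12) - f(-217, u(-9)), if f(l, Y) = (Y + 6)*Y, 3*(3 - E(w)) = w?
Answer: -137/4 ≈ -34.250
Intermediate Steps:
u(G) = (-5 + G)/(5 + G) (u(G) = (G - 5)/(G + 5) = (-5 + G)/(5 + G))
E(w) = 3 - w/3
f(l, Y) = Y*(6 + Y) (f(l, Y) = (6 + Y)*Y = Y*(6 + Y))
E(12) - f(-217, u(-9)) = (3 - 1/3*12) - (-5 - 9)/(5 - 9)*(6 + (-5 - 9)/(5 - 9)) = (3 - 4) - -14/(-4)*(6 - 14/(-4)) = -1 - (-1/4*(-14))*(6 - 1/4*(-14)) = -1 - 7*(6 + 7/2)/2 = -1 - 7*19/(2*2) = -1 - 1*133/4 = -1 - 133/4 = -137/4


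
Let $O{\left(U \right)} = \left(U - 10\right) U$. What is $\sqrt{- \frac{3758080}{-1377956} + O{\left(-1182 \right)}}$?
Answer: $\frac{4 \sqrt{10450216974638219}}{344489} \approx 1187.0$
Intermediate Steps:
$O{\left(U \right)} = U \left(-10 + U\right)$ ($O{\left(U \right)} = \left(-10 + U\right) U = U \left(-10 + U\right)$)
$\sqrt{- \frac{3758080}{-1377956} + O{\left(-1182 \right)}} = \sqrt{- \frac{3758080}{-1377956} - 1182 \left(-10 - 1182\right)} = \sqrt{\left(-3758080\right) \left(- \frac{1}{1377956}\right) - -1408944} = \sqrt{\frac{939520}{344489} + 1408944} = \sqrt{\frac{485366649136}{344489}} = \frac{4 \sqrt{10450216974638219}}{344489}$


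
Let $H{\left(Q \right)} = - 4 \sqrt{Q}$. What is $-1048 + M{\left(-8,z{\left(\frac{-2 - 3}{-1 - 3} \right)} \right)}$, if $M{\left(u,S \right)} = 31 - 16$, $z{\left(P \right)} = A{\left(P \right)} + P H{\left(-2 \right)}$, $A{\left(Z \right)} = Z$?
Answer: $-1033$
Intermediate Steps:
$z{\left(P \right)} = P - 4 i P \sqrt{2}$ ($z{\left(P \right)} = P + P \left(- 4 \sqrt{-2}\right) = P + P \left(- 4 i \sqrt{2}\right) = P - 4 i P \sqrt{2}$)
$M{\left(u,S \right)} = 15$ ($M{\left(u,S \right)} = 31 - 16 = 15$)
$-1048 + M{\left(-8,z{\left(\frac{-2 - 3}{-1 - 3} \right)} \right)} = -1048 + 15 = -1033$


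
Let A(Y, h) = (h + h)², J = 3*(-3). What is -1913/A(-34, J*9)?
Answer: -1913/26244 ≈ -0.072893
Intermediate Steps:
J = -9
A(Y, h) = 4*h² (A(Y, h) = (2*h)² = 4*h²)
-1913/A(-34, J*9) = -1913/(4*(-9*9)²) = -1913/(4*(-81)²) = -1913/(4*6561) = -1913/26244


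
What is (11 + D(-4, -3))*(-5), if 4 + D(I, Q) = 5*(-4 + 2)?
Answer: 15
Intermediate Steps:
D(I, Q) = -14 (D(I, Q) = -4 + 5*(-4 + 2) = -4 + 5*(-2) = -4 - 10 = -14)
(11 + D(-4, -3))*(-5) = (11 - 14)*(-5) = -3*(-5) = 15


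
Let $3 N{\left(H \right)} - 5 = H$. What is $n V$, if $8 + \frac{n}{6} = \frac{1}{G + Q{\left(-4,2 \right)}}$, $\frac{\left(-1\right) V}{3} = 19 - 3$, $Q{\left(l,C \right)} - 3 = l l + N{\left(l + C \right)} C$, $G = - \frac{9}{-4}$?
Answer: $\frac{71040}{31} \approx 2291.6$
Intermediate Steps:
$G = \frac{9}{4}$ ($G = \left(-9\right) \left(- \frac{1}{4}\right) = \frac{9}{4} \approx 2.25$)
$N{\left(H \right)} = \frac{5}{3} + \frac{H}{3}$
$Q{\left(l,C \right)} = 3 + l^{2} + C \left(\frac{5}{3} + \frac{C}{3} + \frac{l}{3}\right)$ ($Q{\left(l,C \right)} = 3 + \left(l l + \left(\frac{5}{3} + \frac{l + C}{3}\right) C\right) = 3 + \left(l^{2} + \left(\frac{5}{3} + \frac{C + l}{3}\right) C\right) = 3 + \left(l^{2} + \left(\frac{5}{3} + \left(\frac{C}{3} + \frac{l}{3}\right)\right) C\right) = 3 + \left(l^{2} + \left(\frac{5}{3} + \frac{C}{3} + \frac{l}{3}\right) C\right) = 3 + \left(l^{2} + C \left(\frac{5}{3} + \frac{C}{3} + \frac{l}{3}\right)\right) = 3 + l^{2} + C \left(\frac{5}{3} + \frac{C}{3} + \frac{l}{3}\right)$)
$V = -48$ ($V = - 3 \left(19 - 3\right) = \left(-3\right) 16 = -48$)
$n = - \frac{1480}{31}$ ($n = -48 + \frac{6}{\frac{9}{4} + \left(3 + \left(-4\right)^{2} + \frac{1}{3} \cdot 2 \left(5 + 2 - 4\right)\right)} = -48 + \frac{6}{\frac{9}{4} + \left(3 + 16 + \frac{1}{3} \cdot 2 \cdot 3\right)} = -48 + \frac{6}{\frac{9}{4} + \left(3 + 16 + 2\right)} = -48 + \frac{6}{\frac{9}{4} + 21} = -48 + \frac{6}{\frac{93}{4}} = -48 + 6 \cdot \frac{4}{93} = -48 + \frac{8}{31} = - \frac{1480}{31} \approx -47.742$)
$n V = \left(- \frac{1480}{31}\right) \left(-48\right) = \frac{71040}{31}$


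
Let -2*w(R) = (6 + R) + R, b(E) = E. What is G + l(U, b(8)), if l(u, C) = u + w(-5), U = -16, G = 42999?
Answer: 42985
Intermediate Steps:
w(R) = -3 - R (w(R) = -((6 + R) + R)/2 = -(6 + 2*R)/2 = -3 - R)
l(u, C) = 2 + u (l(u, C) = u + (-3 - 1*(-5)) = u + (-3 + 5) = u + 2 = 2 + u)
G + l(U, b(8)) = 42999 + (2 - 16) = 42999 - 14 = 42985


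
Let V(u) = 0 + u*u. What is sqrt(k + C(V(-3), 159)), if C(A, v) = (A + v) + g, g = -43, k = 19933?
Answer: sqrt(20058) ≈ 141.63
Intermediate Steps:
V(u) = u**2 (V(u) = 0 + u**2 = u**2)
C(A, v) = -43 + A + v (C(A, v) = (A + v) - 43 = -43 + A + v)
sqrt(k + C(V(-3), 159)) = sqrt(19933 + (-43 + (-3)**2 + 159)) = sqrt(19933 + (-43 + 9 + 159)) = sqrt(19933 + 125) = sqrt(20058)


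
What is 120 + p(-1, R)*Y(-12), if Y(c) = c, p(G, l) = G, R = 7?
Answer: 132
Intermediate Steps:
120 + p(-1, R)*Y(-12) = 120 - 1*(-12) = 120 + 12 = 132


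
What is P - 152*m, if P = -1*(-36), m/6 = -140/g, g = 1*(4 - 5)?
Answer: -127644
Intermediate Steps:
g = -1 (g = 1*(-1) = -1)
m = 840 (m = 6*(-140/(-1)) = 6*(-140*(-1)) = 6*140 = 840)
P = 36
P - 152*m = 36 - 152*840 = 36 - 127680 = -127644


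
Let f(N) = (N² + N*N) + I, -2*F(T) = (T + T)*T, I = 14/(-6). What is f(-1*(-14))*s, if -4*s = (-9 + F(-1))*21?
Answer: 40915/2 ≈ 20458.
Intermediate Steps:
I = -7/3 (I = 14*(-⅙) = -7/3 ≈ -2.3333)
F(T) = -T² (F(T) = -(T + T)*T/2 = -2*T*T/2 = -T²)
f(N) = -7/3 + 2*N² (f(N) = (N² + N*N) - 7/3 = (N² + N²) - 7/3 = 2*N² - 7/3 = -7/3 + 2*N²)
s = 105/2 (s = -(-9 - 1*(-1)²)*21/4 = -(-9 - 1*1)*21/4 = -(-9 - 1)*21/4 = -(-5)*21/2 = -¼*(-210) = 105/2 ≈ 52.500)
f(-1*(-14))*s = (-7/3 + 2*(-1*(-14))²)*(105/2) = (-7/3 + 2*14²)*(105/2) = (-7/3 + 2*196)*(105/2) = (-7/3 + 392)*(105/2) = (1169/3)*(105/2) = 40915/2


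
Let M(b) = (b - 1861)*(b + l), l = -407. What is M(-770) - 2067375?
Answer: 1029312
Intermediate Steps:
M(b) = (-1861 + b)*(-407 + b) (M(b) = (b - 1861)*(b - 407) = (-1861 + b)*(-407 + b))
M(-770) - 2067375 = (757427 + (-770)**2 - 2268*(-770)) - 2067375 = (757427 + 592900 + 1746360) - 2067375 = 3096687 - 2067375 = 1029312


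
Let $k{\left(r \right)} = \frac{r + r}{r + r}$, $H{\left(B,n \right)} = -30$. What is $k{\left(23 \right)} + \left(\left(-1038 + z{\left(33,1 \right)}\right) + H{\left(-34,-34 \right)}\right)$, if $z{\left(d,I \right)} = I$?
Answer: $-1066$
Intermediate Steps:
$k{\left(r \right)} = 1$ ($k{\left(r \right)} = \frac{2 r}{2 r} = 2 r \frac{1}{2 r} = 1$)
$k{\left(23 \right)} + \left(\left(-1038 + z{\left(33,1 \right)}\right) + H{\left(-34,-34 \right)}\right) = 1 + \left(\left(-1038 + 1\right) - 30\right) = 1 - 1067 = -1066$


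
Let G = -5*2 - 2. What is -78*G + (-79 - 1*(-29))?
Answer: 886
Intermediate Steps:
G = -12 (G = -10 - 2 = -12)
-78*G + (-79 - 1*(-29)) = -78*(-12) + (-79 - 1*(-29)) = 936 + (-79 + 29) = 936 - 50 = 886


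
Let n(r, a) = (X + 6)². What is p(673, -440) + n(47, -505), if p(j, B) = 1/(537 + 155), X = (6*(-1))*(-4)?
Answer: 622801/692 ≈ 900.00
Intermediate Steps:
X = 24 (X = -6*(-4) = 24)
p(j, B) = 1/692
n(r, a) = 900 (n(r, a) = (24 + 6)² = 30² = 900)
p(673, -440) + n(47, -505) = 1/692 + 900 = 622801/692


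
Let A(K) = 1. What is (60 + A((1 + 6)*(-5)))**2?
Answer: 3721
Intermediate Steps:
(60 + A((1 + 6)*(-5)))**2 = (60 + 1)**2 = 61**2 = 3721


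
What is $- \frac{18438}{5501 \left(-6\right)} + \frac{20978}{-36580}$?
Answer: $- \frac{1494819}{100613290} \approx -0.014857$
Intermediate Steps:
$- \frac{18438}{5501 \left(-6\right)} + \frac{20978}{-36580} = - \frac{18438}{-33006} + 20978 \left(- \frac{1}{36580}\right) = \left(-18438\right) \left(- \frac{1}{33006}\right) - \frac{10489}{18290} = \frac{3073}{5501} - \frac{10489}{18290} = - \frac{1494819}{100613290}$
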